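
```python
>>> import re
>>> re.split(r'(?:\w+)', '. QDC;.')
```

['. ', ';.']

`split` removes every match and returns the 2 fragments in between.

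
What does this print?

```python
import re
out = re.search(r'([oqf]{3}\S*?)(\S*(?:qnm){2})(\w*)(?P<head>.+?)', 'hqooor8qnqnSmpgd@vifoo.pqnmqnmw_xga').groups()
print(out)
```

('qoo', 'or8qnqnSmpgd@vifoo.pqnmqnm', 'w_xg', 'a')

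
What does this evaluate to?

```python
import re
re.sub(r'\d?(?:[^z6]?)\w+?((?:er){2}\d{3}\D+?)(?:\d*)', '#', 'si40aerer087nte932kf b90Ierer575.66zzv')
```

Pattern: optionally a digit; then optionally any character except [z6] (non-capturing group); then one or more of a word character (lazy); then the literal 'er' repeated 2 times, then exactly 3 of a digit, then one or more of a non-digit (lazy) (captured); then zero or more of a digit (non-capturing group).
A `+?`/`*?`/`{m,n}?` starts at its minimum and grows only as far as needed for what follows to match.
Matches: at [0:13] → 'si40aerer087n'; at [20:35] → ' b90Ierer575.66'.
Each match is replaced by '#'.

'#te932kf#zzv'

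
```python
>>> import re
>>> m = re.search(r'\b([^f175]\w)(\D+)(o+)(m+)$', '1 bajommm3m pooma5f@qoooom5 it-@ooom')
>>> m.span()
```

The match spans [27:36] → ' it-@ooom'.

(27, 36)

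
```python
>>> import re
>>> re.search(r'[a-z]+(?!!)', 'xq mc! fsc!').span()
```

(0, 2)

The negative lookaround is zero-width — it rules out positions where the adjacent text would match, without consuming anything.
`re.search` tries every starting position until one works.
The match spans [0:2] → 'xq'.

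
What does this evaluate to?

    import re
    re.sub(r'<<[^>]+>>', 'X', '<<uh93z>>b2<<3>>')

Matches: at [0:9] → '<<uh93z>>'; at [11:16] → '<<3>>'.
Every occurrence is swapped for 'X'.

'Xb2X'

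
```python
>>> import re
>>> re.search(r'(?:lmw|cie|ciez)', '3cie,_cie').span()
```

The match spans [1:4] → 'cie'.

(1, 4)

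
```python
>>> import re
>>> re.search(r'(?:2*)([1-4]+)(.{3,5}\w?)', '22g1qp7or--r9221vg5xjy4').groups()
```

Pattern: zero or more of a literal '2' (non-capturing group); then one or more of a character in [1-4] (captured); then 3 to 5 of any character, then optionally a word character (captured).
`re.search` scans for the first position where the pattern succeeds.
The match spans [0:8] → '22g1qp7o'.
Captured: group 1 = '2', group 2 = 'g1qp7o'.

('2', 'g1qp7o')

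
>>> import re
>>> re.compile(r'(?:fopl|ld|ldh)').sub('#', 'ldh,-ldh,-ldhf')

'#h,-#h,-#hf'

The regex engine tests alternatives in the order written; an earlier branch that matches wins even if a later one would match more.
Matches: at [0:2] → 'ld'; at [5:7] → 'ld'; at [10:12] → 'ld'.
Each match is replaced by '#'.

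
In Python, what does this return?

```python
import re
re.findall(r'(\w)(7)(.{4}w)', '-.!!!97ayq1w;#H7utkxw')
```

[('9', '7', 'ayq1w'), ('H', '7', 'utkxw')]

The pattern matches a word character (captured); then a literal '7' (captured); then exactly 4 of any character, then a literal 'w' (captured).
Matches: at [5:12] match '97ayq1w', groups = ('9', '7', 'ayq1w'); at [14:21] match 'H7utkxw', groups = ('H', '7', 'utkxw').
Multiple groups make `findall` return tuples — one 3-tuple for each match.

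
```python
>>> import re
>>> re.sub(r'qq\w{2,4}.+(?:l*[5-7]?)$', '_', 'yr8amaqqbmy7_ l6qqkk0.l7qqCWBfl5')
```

Pattern: the literal 'qq', then 2 to 4 of a word character; then one or more of any character; then zero or more of the literal 'l', then optionally a character in [5-7] (non-capturing group); then anchored at the end.
Matches: at [6:32] → 'qqbmy7_ l6qqkk0.l7qqCWBfl5'.
Every occurrence is swapped for '_'.

'yr8ama_'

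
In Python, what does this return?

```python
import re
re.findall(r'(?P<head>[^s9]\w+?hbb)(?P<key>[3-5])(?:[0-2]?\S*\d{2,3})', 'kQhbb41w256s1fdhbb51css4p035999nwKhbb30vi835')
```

[('kQhbb', '4')]

This matches any character except [s9], then one or more of a word character (lazy), then the literal 'hbb' (captured as 'head'); then a character in [3-5] (captured as 'key'); then optionally a character in [0-2], then zero or more of a non-whitespace character, then 2 to 3 of a digit (non-capturing group).
The `?` after the quantifier makes it lazy — it takes as little as possible before letting the rest of the pattern try.
Walking the string: at [0:44] match 'kQhbb41w256s1fdhbb51css4p035999nwKhbb30vi835', groups = ('kQhbb', '4').
`findall` packs the 2 group values into a tuple for every match.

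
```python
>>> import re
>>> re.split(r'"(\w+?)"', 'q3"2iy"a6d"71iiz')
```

['q3', '2iy', 'a6d"71iiz']

`re.split` interleaves the captured-group text with the surrounding fragments.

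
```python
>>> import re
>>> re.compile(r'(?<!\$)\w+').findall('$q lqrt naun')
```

`(?!…)`/`(?<!…)` only lets a position through if the neighbouring text does NOT match; no characters are consumed.
Matches: at [3:7] → 'lqrt'; at [8:12] → 'naun'.
No capturing groups, so `findall` returns the 2 full match strings.

['lqrt', 'naun']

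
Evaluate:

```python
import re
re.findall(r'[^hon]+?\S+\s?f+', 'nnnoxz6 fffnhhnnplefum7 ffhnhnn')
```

['xz6 fff', 'plefum7 ff']

This matches one or more of any character except [hon] (lazy); then one or more of a non-whitespace character, then optionally whitespace, then one or more of the literal 'f'.
Scanning left to right: at [4:11] → 'xz6 fff'; at [16:26] → 'plefum7 ff'.
`findall` yields the raw match text (2 of them) because the pattern has no groups.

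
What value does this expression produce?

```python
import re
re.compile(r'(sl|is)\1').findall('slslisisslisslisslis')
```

`\1` is not a pattern — it's the concrete string captured by group 1, re-applied verbatim.
Walking the string: at [0:4] match 'slsl', group 1 = 'sl'; at [4:8] match 'isis', group 1 = 'is'.
Because there's exactly one group, `findall` drops the full match and keeps group 1 from each hit.

['sl', 'is']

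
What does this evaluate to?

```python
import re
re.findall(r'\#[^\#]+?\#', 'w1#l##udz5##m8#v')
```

No capturing groups, so `findall` returns the 3 full match strings.

['#l#', '#udz5#', '#m8#']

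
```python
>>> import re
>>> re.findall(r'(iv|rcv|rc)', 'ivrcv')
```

['iv', 'rcv']

Alternation tries branches left to right and keeps the first one that lets the overall match succeed at that position.
Scanning left to right: at [0:2] match 'iv', group 1 = 'iv'; at [2:5] match 'rcv', group 1 = 'rcv'.
With a single group, `findall` returns only what that group captured — 2 items.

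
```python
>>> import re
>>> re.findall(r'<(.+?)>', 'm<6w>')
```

Matches: at [1:5] match '<6w>', group 1 = '6w'.
One capturing group, so `findall` returns just the captured substring from the one match — 1 in all.

['6w']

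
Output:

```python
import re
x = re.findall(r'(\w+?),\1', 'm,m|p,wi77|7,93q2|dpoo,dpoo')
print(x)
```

['m', 'dpoo']

The backreference `\1` re-matches whatever the first group consumed, character for character.
`findall` collects group 1 from each match (2 total).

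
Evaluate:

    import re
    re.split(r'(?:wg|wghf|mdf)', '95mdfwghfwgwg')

['95', '', 'hf', '', '']

Branches in `(...|...)` are attempted left-to-right; the first branch that allows the whole pattern to succeed is taken.
`split` removes every match and returns the 5 fragments in between.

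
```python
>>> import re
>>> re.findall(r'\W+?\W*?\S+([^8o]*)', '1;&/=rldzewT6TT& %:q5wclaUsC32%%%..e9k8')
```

[' %:q5wclaUsC32%%%..e9k']

Pattern: one or more of a non-word character (lazy), then zero or more of a non-word character (lazy), then one or more of a non-whitespace character; then zero or more of any character except [8o] (captured).
One capturing group, so `findall` returns just the captured substring from the one match — 1 in all.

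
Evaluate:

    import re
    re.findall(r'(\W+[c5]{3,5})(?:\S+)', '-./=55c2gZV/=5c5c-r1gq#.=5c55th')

['-./=55c']

This matches one or more of a non-word character, then 3 to 5 of one of [c5] (captured); then one or more of a non-whitespace character (non-capturing group).
Matches: at [0:31] match '-./=55c2gZV/=5c5c-r1gq#.=5c55th', group 1 = '-./=55c'.
`findall` collects group 1 from the one match (1 total).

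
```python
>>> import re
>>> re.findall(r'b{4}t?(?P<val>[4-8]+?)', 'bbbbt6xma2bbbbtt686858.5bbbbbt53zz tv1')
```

The pattern matches exactly 4 of the literal 'b', then optionally a literal 't'; then one or more of a character in [4-8] (lazy) (captured as 'val').
With a single group, `findall` returns only what that group captured — 2 items.

['6', '5']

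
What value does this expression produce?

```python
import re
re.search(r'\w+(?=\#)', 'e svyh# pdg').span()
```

The `(?=…)`/`(?<=…)` assertion just peeks at neighbouring text; it doesn't advance the match position.
`re.search` scans for the first position where the pattern succeeds.
The match spans [2:6] → 'svyh'.

(2, 6)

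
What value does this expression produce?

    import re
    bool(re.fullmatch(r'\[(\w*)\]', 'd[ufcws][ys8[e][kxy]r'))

False

`fullmatch` succeeds only if the pattern covers the string from start to end.
Here the pattern can't cover the whole string, so the call returns None, and `bool(None)` is False.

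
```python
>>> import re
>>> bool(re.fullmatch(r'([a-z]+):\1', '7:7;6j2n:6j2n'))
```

False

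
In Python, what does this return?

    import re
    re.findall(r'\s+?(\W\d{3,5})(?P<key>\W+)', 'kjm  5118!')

Pattern: one or more of whitespace (lazy); then a non-word character, then 3 to 5 of a digit (captured); then one or more of a non-word character (captured as 'key').
Multiple groups make `findall` return tuples — one 2-tuple for the one match.

[(' 5118', '!')]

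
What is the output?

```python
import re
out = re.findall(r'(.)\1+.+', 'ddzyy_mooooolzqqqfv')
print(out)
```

The backreference `\1` re-matches whatever the first group consumed, character for character.
Scanning left to right: at [0:19] match 'ddzyy_mooooolzqqqfv', group 1 = 'd'.
Because there's exactly one group, `findall` drops the full match and keeps group 1 from the one hit.

['d']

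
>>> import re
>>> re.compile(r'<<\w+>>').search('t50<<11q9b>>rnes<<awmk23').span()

(3, 12)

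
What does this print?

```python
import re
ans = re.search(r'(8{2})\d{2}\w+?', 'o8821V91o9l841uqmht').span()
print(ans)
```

(1, 6)

This matches exactly 2 of a literal '8' (captured); then exactly 2 of a digit, then one or more of a word character (lazy).
Lazy quantifiers expand one character at a time until the remainder of the pattern can match.
`search` walks the string left to right and returns the first match it finds.
The match spans [1:6] → '8821V'.
Captured: group 1 = '88'.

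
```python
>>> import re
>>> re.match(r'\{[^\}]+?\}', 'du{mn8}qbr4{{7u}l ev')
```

None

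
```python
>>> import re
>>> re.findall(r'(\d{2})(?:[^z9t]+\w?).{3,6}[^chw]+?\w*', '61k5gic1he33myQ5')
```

Pattern: exactly 2 of a digit (captured); then one or more of any character except [z9t], then optionally a word character (non-capturing group); then 3 to 6 of any character, then one or more of any character except [chw] (lazy), then zero or more of a word character.
Walking the string: at [0:16] match '61k5gic1he33myQ5', group 1 = '61'.
One capturing group, so `findall` returns just the captured substring from the one match — 1 in all.

['61']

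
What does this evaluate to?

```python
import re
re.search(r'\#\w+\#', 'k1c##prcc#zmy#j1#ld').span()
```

(4, 10)

The match spans [4:10] → '#prcc#'.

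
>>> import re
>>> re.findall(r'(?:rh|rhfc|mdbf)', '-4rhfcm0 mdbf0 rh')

`|` is ordered: at each position the engine commits to the first alternative that works.
Matches: at [2:4] → 'rh'; at [9:13] → 'mdbf'; at [15:17] → 'rh'.
With no groups in the pattern, `findall` gives back each whole match — 3 here.

['rh', 'mdbf', 'rh']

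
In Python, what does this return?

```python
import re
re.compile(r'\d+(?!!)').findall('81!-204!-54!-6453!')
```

The negative lookahead/lookbehind blocks any match where the forbidden context is present.
No capturing groups, so `findall` returns the 4 full match strings.

['8', '20', '5', '645']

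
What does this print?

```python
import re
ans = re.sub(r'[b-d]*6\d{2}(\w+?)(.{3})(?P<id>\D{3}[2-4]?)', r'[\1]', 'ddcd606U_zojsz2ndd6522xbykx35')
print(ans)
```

[U]ndd6522xbykx35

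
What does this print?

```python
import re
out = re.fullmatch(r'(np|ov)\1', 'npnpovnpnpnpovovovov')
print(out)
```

None

For `fullmatch`, every character of the input must be accounted for by the pattern.
Here the pattern can't cover the whole string, so the call returns None.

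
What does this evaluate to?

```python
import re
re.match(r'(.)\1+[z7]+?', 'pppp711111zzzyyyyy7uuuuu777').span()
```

(0, 5)

After group 1 captures some text, `\1` only succeeds where that same text appears again.
`re.match` only tries the pattern at the start of the string.
The match spans [0:5] → 'pppp7'.
Captured: group 1 = 'p'.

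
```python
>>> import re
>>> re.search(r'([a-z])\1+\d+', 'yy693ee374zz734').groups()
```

('y',)

The match spans [0:5] → 'yy693'.
Captured: group 1 = 'y'.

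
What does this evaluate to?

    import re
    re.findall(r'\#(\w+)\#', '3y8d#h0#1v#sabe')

['h0']

Because there's exactly one group, `findall` drops the full match and keeps group 1 from the one hit.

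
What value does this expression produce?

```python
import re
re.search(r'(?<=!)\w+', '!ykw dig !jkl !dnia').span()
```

Because the assertion is zero-width, the text it checks is not consumed and won't appear in the result.
The match spans [1:4] → 'ykw'.

(1, 4)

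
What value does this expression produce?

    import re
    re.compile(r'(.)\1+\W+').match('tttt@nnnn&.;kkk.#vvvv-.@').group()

'tttt@'

`re.match` only tries the pattern at the start of the string.
The match spans [0:5] → 'tttt@'.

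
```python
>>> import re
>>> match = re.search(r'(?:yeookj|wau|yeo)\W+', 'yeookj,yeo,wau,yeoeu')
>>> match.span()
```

Unlike `match`, `search` isn't anchored — it looks for the pattern anywhere in the string.
The match spans [0:7] → 'yeookj,'.

(0, 7)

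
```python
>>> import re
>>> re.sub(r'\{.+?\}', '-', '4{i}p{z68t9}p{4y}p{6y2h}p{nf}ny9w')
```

'4-p-p-p-p-ny9w'

Matches: at [1:4] → '{i}'; at [5:12] → '{z68t9}'; at [13:17] → '{4y}'; at [18:24] → '{6y2h}'; at [25:29] → '{nf}'.
Every occurrence is swapped for '-'.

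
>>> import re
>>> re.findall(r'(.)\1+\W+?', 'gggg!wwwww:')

The backreference `\1` re-matches whatever the first group consumed, character for character.
Matches: at [0:5] match 'gggg!', group 1 = 'g'; at [5:11] match 'wwwww:', group 1 = 'w'.
With a single group, `findall` returns only what that group captured — 2 items.

['g', 'w']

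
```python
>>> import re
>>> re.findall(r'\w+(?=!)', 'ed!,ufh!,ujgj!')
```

['ed', 'ufh', 'ujgj']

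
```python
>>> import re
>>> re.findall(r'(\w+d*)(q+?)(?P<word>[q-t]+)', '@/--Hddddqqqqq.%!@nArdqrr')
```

[('Hddddqqq', 'q', 'q'), ('nArd', 'q', 'rr')]

The pattern matches one or more of a word character, then zero or more of the literal 'd' (captured); then one or more of a literal 'q' (lazy) (captured); then one or more of a character in [q-t] (captured as 'word').
Scanning left to right: at [4:14] match 'Hddddqqqqq', groups = ('Hddddqqq', 'q', 'q'); at [18:25] match 'nArdqrr', groups = ('nArd', 'q', 'rr').
3 groups means each result is a tuple of 3 captured strings — 2 here.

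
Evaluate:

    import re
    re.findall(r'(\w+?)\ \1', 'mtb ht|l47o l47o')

['l47o']

`\1` has to match the exact text group 1 already captured.
One capturing group, so `findall` returns just the captured substring from the one match — 1 in all.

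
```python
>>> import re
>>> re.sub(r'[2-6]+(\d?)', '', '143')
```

The pattern matches one or more of a character in [2-6]; then optionally a digit (captured).
Matches: at [1:3] → '43'.
Every occurrence is swapped for ''.

'1'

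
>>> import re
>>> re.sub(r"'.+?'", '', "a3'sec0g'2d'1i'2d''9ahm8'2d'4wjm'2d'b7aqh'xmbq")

Lazy quantifiers expand one character at a time until the remainder of the pattern can match.
Matches: at [2:9] → "'sec0g'"; at [11:15] → "'1i'"; at [17:25] → "''9ahm8'"; at [27:33] → "'4wjm'"; at [35:42] → "'b7aqh'".
Every occurrence is swapped for ''.

'a32d2d2d2dxmbq'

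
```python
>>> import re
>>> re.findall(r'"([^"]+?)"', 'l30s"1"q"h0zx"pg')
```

Walking the string: at [4:7] match '"1"', group 1 = '1'; at [8:14] match '"h0zx"', group 1 = 'h0zx'.
One capturing group, so `findall` returns just the captured substring from each match — 2 in all.

['1', 'h0zx']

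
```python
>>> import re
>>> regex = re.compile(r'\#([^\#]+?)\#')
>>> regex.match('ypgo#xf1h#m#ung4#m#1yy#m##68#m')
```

`re.match` won't scan ahead — the pattern has to work from the very first character.
Here the string doesn't start with a match, so the call returns None.

None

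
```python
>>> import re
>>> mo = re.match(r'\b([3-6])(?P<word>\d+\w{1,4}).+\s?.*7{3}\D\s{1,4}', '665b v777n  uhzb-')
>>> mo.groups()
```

('6', '65b')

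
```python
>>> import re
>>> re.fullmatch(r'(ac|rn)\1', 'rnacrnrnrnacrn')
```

None

After group 1 captures some text, `\1` only succeeds where that same text appears again.
For `fullmatch`, every character of the input must be accounted for by the pattern.
Here the pattern can't cover the whole string, so the call returns None.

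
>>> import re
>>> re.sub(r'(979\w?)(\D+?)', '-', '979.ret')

'-ret'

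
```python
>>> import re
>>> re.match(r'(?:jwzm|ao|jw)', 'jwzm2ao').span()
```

(0, 4)

Alternation tries branches left to right and keeps the first one that lets the overall match succeed at that position.
`re.match` won't scan ahead — the pattern has to work from the very first character.
The match spans [0:4] → 'jwzm'.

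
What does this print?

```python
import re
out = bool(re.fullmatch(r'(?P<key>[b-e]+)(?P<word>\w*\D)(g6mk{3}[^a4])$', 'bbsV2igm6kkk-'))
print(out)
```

Pattern: one or more of a character in [b-e] (captured as 'key'); then zero or more of a word character, then a non-digit (captured as 'word'); then the literal 'g6m', then exactly 3 of a literal 'k', then any character except [a4] (captured); then anchored at the end.
For `fullmatch`, every character of the input must be accounted for by the pattern.
Here the string isn't matched end-to-end, so the call returns None, and `bool(None)` is False.

False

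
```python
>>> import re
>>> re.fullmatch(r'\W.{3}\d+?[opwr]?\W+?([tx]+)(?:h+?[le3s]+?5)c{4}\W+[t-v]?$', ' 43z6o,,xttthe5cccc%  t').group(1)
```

'xttt'

This matches a non-word character, then exactly 3 of any character, then one or more of a digit (lazy); then optionally one of [opwr], then one or more of a non-word character (lazy); then one or more of one of [tx] (captured); then one or more of a literal 'h' (lazy), then one or more of one of [le3s] (lazy), then a literal '5' (non-capturing group); then exactly 4 of a literal 'c', then one or more of a non-word character, then optionally a character in [t-v]; then anchored at the end.
For `fullmatch`, every character of the input must be accounted for by the pattern.
The match spans [0:23] → ' 43z6o,,xttthe5cccc%  t'.
Captured: group 1 = 'xttt'.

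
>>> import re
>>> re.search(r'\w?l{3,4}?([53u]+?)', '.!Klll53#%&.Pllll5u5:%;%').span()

(2, 7)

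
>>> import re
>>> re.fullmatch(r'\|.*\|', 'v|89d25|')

None

`fullmatch` succeeds only if the pattern covers the string from start to end.
Here the pattern can't cover the whole string, so the call returns None.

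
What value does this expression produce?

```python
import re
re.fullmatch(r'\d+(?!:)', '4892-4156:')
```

Because the assertion is negative and zero-width, positions next to the forbidden text are skipped.
`re.fullmatch` is like wrapping the pattern in `^…$` (in single-line mode).
Here there's no way to consume every character, so the call returns None.

None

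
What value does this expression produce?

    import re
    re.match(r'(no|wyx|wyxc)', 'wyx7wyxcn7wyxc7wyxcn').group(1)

'wyx'

With `match`, the pattern is implicitly anchored at the beginning.
The match spans [0:3] → 'wyx'.
Captured: group 1 = 'wyx'.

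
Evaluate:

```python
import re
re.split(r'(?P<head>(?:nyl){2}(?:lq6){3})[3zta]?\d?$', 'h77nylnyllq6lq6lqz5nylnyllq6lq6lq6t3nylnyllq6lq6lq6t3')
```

`re.split` interleaves the captured-group text with the surrounding fragments.

['h77nylnyllq6lq6lqz5nylnyllq6lq6lq6t3', 'nylnyllq6lq6lq6', '']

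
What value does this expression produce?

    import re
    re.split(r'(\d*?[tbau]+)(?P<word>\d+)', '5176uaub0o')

['', '5176uaub', '0', 'o']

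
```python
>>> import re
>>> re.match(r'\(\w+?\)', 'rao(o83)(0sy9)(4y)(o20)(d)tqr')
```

None

`re.match` only tries the pattern at the start of the string.
Here the pattern fails at index 0, so the call returns None.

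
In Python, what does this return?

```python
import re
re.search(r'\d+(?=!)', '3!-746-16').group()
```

The lookaround is zero-width — it requires the adjacent text to match without consuming it, so the asserted text isn't part of the match.
The match spans [0:1] → '3'.

'3'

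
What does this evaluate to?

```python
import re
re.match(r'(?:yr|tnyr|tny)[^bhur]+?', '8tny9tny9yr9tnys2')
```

With `match`, the pattern is implicitly anchored at the beginning.
Here the pattern fails at index 0, so the call returns None.

None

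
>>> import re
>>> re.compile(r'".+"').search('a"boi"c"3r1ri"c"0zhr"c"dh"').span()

(1, 26)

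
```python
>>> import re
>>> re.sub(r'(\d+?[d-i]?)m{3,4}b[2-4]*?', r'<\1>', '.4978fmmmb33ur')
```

Because the quantifier is non-greedy, it stops expanding at the earliest point where the rest of the pattern can succeed.
`\1` in the replacement pulls in group 1's text for each match.

'.<4978f>33ur'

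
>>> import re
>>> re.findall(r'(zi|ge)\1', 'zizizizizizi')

`\1` is not a pattern — it's the concrete string captured by group 1, re-applied verbatim.
Scanning left to right: at [0:4] match 'zizi', group 1 = 'zi'; at [4:8] match 'zizi', group 1 = 'zi'; at [8:12] match 'zizi', group 1 = 'zi'.
With a single group, `findall` returns only what that group captured — 3 items.

['zi', 'zi', 'zi']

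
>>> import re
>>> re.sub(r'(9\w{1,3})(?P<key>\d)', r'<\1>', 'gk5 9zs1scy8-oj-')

The pattern matches the literal '9', then 1 to 3 of a word character (captured); then a digit (captured as 'key').
Matches: at [4:8] → '9zs1'.
`\1` in the replacement pulls in group 1's text for each match.

'gk5 <9zs>scy8-oj-'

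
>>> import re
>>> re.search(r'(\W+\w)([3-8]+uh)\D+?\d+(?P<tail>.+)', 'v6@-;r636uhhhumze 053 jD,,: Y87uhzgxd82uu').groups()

('@-;r', '636uh', ' jD,,: Y87uhzgxd82uu')

Pattern: one or more of a non-word character, then a word character (captured); then one or more of a character in [3-8], then the literal 'uh' (captured); then one or more of a non-digit (lazy); then one or more of a digit; then one or more of any character (captured as 'tail').
`re.search` scans for the first position where the pattern succeeds.
The match spans [2:41] → '@-;r636uhhhumze 053 jD,,: Y87uhzgxd82uu'.
Captured: group 1 = '@-;r', group 2 = '636uh', group 3 = ' jD,,: Y87uhzgxd82uu'.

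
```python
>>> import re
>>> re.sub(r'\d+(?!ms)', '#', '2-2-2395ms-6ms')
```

'#-#-#5ms-6ms'

`(?!…)`/`(?<!…)` only lets a position through if the neighbouring text does NOT match; no characters are consumed.
Matches: at [0:1] → '2'; at [2:3] → '2'; at [4:7] → '239'.
Each match is replaced by '#'.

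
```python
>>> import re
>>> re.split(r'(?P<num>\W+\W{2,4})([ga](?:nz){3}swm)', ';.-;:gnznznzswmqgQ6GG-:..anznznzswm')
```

['', ';.-;:', 'gnznznzswm', 'qgQ6GG', '-:..', 'anznznzswm', '']

With a capturing group present, the delimiter's captured portion is kept in the result list.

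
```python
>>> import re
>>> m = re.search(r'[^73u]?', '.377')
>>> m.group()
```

The pattern matches optionally any character except [73u].
`re.search` scans for the first position where the pattern succeeds.
The match spans [0:1] → '.'.

'.'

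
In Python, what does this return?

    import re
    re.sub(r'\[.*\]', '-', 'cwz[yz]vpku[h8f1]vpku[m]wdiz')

'cwz-wdiz'

Matches: at [3:24] → '[yz]vpku[h8f1]vpku[m]'.
`sub` substitutes '-' at each match site.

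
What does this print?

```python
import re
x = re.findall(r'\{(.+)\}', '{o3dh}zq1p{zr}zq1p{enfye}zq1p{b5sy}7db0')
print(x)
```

['o3dh}zq1p{zr}zq1p{enfye}zq1p{b5sy']

Because there's exactly one group, `findall` drops the full match and keeps group 1 from the one hit.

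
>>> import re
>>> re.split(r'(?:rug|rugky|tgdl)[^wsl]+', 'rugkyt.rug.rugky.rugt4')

['', '']

Matches to split on: at [0:22] → 'rugkyt.rug.rugky.rugt4'.
Each match becomes a cut point; 2 segments remain.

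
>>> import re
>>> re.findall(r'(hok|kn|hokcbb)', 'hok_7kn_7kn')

['hok', 'kn', 'kn']

Walking the string: at [0:3] match 'hok', group 1 = 'hok'; at [5:7] match 'kn', group 1 = 'kn'; at [9:11] match 'kn', group 1 = 'kn'.
With a single group, `findall` returns only what that group captured — 3 items.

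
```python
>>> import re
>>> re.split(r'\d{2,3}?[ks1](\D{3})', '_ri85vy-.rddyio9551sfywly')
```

['_ri85vy-.rddyio', 'sfy', 'wly']

Pattern: 2 to 3 of a digit (lazy), then one of [ks1]; then exactly 3 of a non-digit (captured).
Matches to split on: at [15:22] → '9551sfy'.
The group in the pattern means `split` returns the separators' captures alongside the pieces.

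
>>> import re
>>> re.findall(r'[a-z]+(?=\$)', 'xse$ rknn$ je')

Lookahead/lookbehind check context without consuming it, so the matched span excludes the asserted characters.
Walking the string: at [0:3] → 'xse'; at [5:9] → 'rknn'.
With no groups in the pattern, `findall` gives back each whole match — 2 here.

['xse', 'rknn']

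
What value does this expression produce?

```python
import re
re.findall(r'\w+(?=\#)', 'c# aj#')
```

['c', 'aj']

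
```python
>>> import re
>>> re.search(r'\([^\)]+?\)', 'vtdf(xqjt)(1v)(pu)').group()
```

'(xqjt)'

The match spans [4:10] → '(xqjt)'.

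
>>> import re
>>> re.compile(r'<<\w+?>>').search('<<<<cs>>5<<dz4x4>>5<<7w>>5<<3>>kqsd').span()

(2, 8)

The match spans [2:8] → '<<cs>>'.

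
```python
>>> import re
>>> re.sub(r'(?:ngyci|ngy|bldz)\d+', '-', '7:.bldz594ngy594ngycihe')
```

'7:.--ngycihe'

Each match is replaced by '-'.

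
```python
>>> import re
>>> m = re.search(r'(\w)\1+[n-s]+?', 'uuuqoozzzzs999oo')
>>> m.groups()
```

('u',)

A backreference is literal: `\1` must see the identical characters the first group matched.
Unlike `match`, `search` isn't anchored — it looks for the pattern anywhere in the string.
The match spans [0:4] → 'uuuq'.
Captured: group 1 = 'u'.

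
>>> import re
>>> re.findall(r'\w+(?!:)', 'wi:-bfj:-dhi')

The negative lookahead/lookbehind blocks any match where the forbidden context is present.
`findall` yields the raw match text (3 of them) because the pattern has no groups.

['w', 'bf', 'dhi']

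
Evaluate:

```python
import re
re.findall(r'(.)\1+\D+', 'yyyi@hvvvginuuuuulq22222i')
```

['y', '2']

The backreference `\1` re-matches whatever the first group consumed, character for character.
With a single group, `findall` returns only what that group captured — 2 items.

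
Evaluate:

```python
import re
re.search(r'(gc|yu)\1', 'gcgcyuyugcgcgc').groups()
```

('gc',)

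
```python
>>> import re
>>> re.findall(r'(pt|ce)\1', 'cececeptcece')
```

['ce', 'ce']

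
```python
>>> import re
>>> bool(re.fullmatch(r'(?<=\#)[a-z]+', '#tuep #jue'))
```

False

Lookahead/lookbehind check context without consuming it, so the matched span excludes the asserted characters.
For `fullmatch`, every character of the input must be accounted for by the pattern.
Here the string isn't matched end-to-end, so the call returns None, and `bool(None)` is False.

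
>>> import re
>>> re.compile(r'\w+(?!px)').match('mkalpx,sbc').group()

'mkalpx'

`(?!…)`/`(?<!…)` only lets a position through if the neighbouring text does NOT match; no characters are consumed.
`match` is anchored at position 0; if the pattern doesn't fit there, it returns None.
The match spans [0:6] → 'mkalpx'.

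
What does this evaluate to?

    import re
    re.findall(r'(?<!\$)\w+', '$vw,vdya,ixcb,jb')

['w', 'vdya', 'ixcb', 'jb']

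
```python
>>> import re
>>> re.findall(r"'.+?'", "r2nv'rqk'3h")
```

["'rqk'"]

Since nothing is captured, `findall` lists the 1 matched substring directly.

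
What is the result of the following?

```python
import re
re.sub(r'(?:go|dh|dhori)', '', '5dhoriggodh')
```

Branches in `(...|...)` are attempted left-to-right; the first branch that allows the whole pattern to succeed is taken.
Every occurrence is swapped for ''.

'5orig'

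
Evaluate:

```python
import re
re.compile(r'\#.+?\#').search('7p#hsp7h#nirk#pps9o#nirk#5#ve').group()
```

'#hsp7h#'

With the lazy modifier that quantifier settles for the fewest repetitions that let the rest of the pattern succeed (the atoms after it are unaffected and can still be greedy).
`re.search` scans for the first position where the pattern succeeds.
The match spans [2:9] → '#hsp7h#'.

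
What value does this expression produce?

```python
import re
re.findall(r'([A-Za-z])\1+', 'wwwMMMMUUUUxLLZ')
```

A backreference is literal: `\1` must see the identical characters the first group matched.
With a single group, `findall` returns only what that group captured — 4 items.

['w', 'M', 'U', 'L']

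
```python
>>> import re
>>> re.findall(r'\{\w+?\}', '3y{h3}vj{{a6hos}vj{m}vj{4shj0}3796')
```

Since nothing is captured, `findall` lists the 4 matched substrings directly.

['{h3}', '{a6hos}', '{m}', '{4shj0}']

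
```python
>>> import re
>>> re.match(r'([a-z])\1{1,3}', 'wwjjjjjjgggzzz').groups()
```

('w',)

`\1` is not a pattern — it's the concrete string captured by group 1, re-applied verbatim.
`re.match` won't scan ahead — the pattern has to work from the very first character.
The match spans [0:2] → 'ww'.
Captured: group 1 = 'w'.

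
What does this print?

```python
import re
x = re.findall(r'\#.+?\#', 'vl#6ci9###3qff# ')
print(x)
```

['#6ci9#', '##3qff#']

Lazy quantifiers expand one character at a time until the remainder of the pattern can match.
Matches: at [2:8] → '#6ci9#'; at [8:15] → '##3qff#'.
Since nothing is captured, `findall` lists the 2 matched substrings directly.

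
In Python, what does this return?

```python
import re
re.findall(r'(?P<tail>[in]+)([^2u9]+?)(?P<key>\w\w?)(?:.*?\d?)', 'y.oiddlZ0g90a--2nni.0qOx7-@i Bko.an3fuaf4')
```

[('i', 'd', 'dl'), ('nni', '.', '0q'), ('i', ' ', 'Bk'), ('n', '3', 'fu')]

This matches one or more of one of [in] (captured as 'tail'); then one or more of any character except [2u9] (lazy) (captured); then a word character, then optionally a word character (captured as 'key'); then zero or more of any character (lazy), then optionally a digit (non-capturing group).
Scanning left to right: at [3:7] match 'iddl', groups = ('i', 'd', 'dl'); at [16:22] match 'nni.0q', groups = ('nni', '.', '0q'); at [27:31] match 'i Bk', groups = ('i', ' ', 'Bk'); at [34:38] match 'n3fu', groups = ('n', '3', 'fu').
Multiple groups make `findall` return tuples — one 3-tuple for each match.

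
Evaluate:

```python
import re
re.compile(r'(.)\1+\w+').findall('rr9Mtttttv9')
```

['r']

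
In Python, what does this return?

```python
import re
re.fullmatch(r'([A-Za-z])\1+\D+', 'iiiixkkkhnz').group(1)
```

'i'

The match spans [0:11] → 'iiiixkkkhnz'.
Captured: group 1 = 'i'.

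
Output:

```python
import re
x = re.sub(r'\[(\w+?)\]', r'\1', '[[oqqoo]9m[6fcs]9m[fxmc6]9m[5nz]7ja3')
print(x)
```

Matches: at [1:8] → '[oqqoo]'; at [10:16] → '[6fcs]'; at [18:25] → '[fxmc6]'; at [27:32] → '[5nz]'.
Each match is replaced using the text its own group 1 captured.

[oqqoo9m6fcs9mfxmc69m5nz7ja3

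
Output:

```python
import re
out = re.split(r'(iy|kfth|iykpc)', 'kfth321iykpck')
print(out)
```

`|` is ordered: at each position the engine commits to the first alternative that works.
`re.split` interleaves the captured-group text with the surrounding fragments.

['', 'kfth', '321', 'iy', 'kpck']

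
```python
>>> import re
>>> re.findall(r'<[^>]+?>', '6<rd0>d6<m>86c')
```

With no groups in the pattern, `findall` gives back each whole match — 2 here.

['<rd0>', '<m>']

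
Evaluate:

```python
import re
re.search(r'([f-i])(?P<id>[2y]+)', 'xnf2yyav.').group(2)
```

'2yy'

Pattern: a character in [f-i] (captured); then one or more of one of [2y] (captured as 'id').
`search` walks the string left to right and returns the first match it finds.
The match spans [2:6] → 'f2yy'.
Captured: group 1 = 'f', group 2 = '2yy'.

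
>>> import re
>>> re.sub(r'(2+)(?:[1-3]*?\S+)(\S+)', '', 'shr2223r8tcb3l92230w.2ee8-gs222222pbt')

Every occurrence is swapped for ''.

'shr'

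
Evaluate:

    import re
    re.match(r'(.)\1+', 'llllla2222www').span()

(0, 5)

`match` is anchored at position 0; if the pattern doesn't fit there, it returns None.
The match spans [0:5] → 'lllll'.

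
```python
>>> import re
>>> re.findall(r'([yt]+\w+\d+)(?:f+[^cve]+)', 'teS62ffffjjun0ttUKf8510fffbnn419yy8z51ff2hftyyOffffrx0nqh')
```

['teS62ffffjjun0ttUKf8510fffbnn419yy8z51']

This matches one or more of one of [yt], then one or more of a word character, then one or more of a digit (captured); then one or more of the literal 'f', then one or more of any character except [cve] (non-capturing group).
With a single group, `findall` returns only what that group captured — 1 item.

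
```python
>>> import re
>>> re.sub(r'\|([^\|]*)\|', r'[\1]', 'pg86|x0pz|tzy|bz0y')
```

'pg86[x0pz]tzy|bz0y'

`\1` in the replacement pulls in group 1's text for each match.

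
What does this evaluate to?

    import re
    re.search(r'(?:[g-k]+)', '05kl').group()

'k'

This matches one or more of a character in [g-k] (non-capturing group).
`re.search` tries every starting position until one works.
The match spans [2:3] → 'k'.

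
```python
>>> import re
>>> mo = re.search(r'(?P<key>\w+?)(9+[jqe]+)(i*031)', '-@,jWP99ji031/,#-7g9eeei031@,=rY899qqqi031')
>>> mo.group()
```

Pattern: one or more of a word character (lazy) (captured as 'key'); then one or more of the literal '9', then one or more of one of [jqe] (captured); then zero or more of the literal 'i', then the literal '031' (captured).
`re.search` tries every starting position until one works.
The match spans [3:13] → 'jWP99ji031'.
Captured: group 1 = 'jWP', group 2 = '99j', group 3 = 'i031'.

'jWP99ji031'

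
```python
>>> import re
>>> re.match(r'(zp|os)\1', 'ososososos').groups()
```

('os',)

The match spans [0:4] → 'osos'.
Captured: group 1 = 'os'.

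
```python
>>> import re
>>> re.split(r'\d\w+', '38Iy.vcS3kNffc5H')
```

['', '.vcS', '']

Pattern: a digit; then one or more of a word character.
Matches to split on: at [0:4] → '38Iy'; at [8:16] → '3kNffc5H'.
Splitting on the pattern gives 3 pieces.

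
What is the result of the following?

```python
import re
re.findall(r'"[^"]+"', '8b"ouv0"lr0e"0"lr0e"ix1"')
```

['"ouv0"', '"0"', '"ix1"']

Walking the string: at [2:8] → '"ouv0"'; at [12:15] → '"0"'; at [19:24] → '"ix1"'.
Since nothing is captured, `findall` lists the 3 matched substrings directly.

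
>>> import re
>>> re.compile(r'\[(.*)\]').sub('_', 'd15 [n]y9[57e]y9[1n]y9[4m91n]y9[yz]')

'd15 _'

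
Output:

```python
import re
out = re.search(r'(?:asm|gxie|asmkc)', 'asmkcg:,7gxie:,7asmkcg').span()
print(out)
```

(0, 3)

The regex engine tests alternatives in the order written; an earlier branch that matches wins even if a later one would match more.
Unlike `match`, `search` isn't anchored — it looks for the pattern anywhere in the string.
The match spans [0:3] → 'asm'.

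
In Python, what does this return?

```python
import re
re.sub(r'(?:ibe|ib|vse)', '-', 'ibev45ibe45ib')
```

Alternation isn't longest-match — the leftmost alternative that fits at this position is chosen.
Matches: at [0:3] → 'ibe'; at [6:9] → 'ibe'; at [11:13] → 'ib'.
Every occurrence is swapped for '-'.

'-v45-45-'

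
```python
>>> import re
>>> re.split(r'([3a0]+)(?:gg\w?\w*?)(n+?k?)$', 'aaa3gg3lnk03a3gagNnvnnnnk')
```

This matches one or more of one of [3a0] (captured); then the literal 'gg', then optionally a word character, then zero or more of a word character (lazy) (non-capturing group); then one or more of the literal 'n' (lazy), then optionally the literal 'k' (captured); then anchored at the end.
Matches to split on: at [0:25] → 'aaa3gg3lnk03a3gagNnvnnnnk'.
The group in the pattern means `split` returns the separators' captures alongside the pieces.

['', 'aaa3', 'nnnnk', '']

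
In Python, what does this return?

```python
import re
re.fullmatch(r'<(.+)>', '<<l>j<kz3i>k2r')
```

`re.fullmatch` is like wrapping the pattern in `^…$` (in single-line mode).
Here there's no way to consume every character, so the call returns None.

None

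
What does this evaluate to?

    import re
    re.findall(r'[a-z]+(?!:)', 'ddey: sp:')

The negative lookaround is zero-width — it rules out positions where the adjacent text would match, without consuming anything.
Scanning left to right: at [0:3] → 'dde'; at [6:7] → 's'.
No capturing groups, so `findall` returns the 2 full match strings.

['dde', 's']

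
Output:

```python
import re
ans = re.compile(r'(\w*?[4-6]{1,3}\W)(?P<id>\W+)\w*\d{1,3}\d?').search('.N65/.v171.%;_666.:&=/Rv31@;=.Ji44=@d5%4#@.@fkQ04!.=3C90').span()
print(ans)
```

(1, 10)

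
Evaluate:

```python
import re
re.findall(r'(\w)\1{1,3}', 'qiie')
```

`\1` is not a pattern — it's the concrete string captured by group 1, re-applied verbatim.
One capturing group, so `findall` returns just the captured substring from the one match — 1 in all.

['i']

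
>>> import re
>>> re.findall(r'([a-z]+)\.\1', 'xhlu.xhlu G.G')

After group 1 captures some text, `\1` only succeeds where that same text appears again.
Walking the string: at [0:9] match 'xhlu.xhlu', group 1 = 'xhlu'.
One capturing group, so `findall` returns just the captured substring from the one match — 1 in all.

['xhlu']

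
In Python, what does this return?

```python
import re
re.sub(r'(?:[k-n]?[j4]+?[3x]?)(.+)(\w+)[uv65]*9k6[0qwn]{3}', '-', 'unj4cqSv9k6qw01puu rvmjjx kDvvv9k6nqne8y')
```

'u-e8y'

Pattern: optionally a character in [k-n], then one or more of one of [j4] (lazy), then optionally one of [3x] (non-capturing group); then one or more of any character (captured); then one or more of a word character (captured); then zero or more of one of [uv65], then the literal '9k6', then exactly 3 of one of [0qwn].
`sub` substitutes '-' at each match site.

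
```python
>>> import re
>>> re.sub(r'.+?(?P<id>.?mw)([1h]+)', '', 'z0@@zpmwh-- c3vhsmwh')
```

This matches one or more of any character (lazy); then optionally any character, then the literal 'mw' (captured as 'id'); then one or more of one of [1h] (captured).
Every occurrence is swapped for ''.

''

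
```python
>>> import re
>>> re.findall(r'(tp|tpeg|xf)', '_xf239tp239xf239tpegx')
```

Branches in `(...|...)` are attempted left-to-right; the first branch that allows the whole pattern to succeed is taken.
With a single group, `findall` returns only what that group captured — 4 items.

['xf', 'tp', 'xf', 'tp']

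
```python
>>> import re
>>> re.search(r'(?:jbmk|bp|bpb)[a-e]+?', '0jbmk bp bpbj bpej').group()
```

'bpb'

`re.search` scans for the first position where the pattern succeeds.
The match spans [9:12] → 'bpb'.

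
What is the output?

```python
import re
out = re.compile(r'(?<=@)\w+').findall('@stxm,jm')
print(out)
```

['stxm']

The lookaround is zero-width — it requires the adjacent text to match without consuming it, so the asserted text isn't part of the match.
Walking the string: at [1:5] → 'stxm'.
Since nothing is captured, `findall` lists the 1 matched substring directly.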